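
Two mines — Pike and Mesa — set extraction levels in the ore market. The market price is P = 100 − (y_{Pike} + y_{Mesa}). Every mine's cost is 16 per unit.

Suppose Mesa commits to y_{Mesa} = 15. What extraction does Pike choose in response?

34.5

Mine Pike's profit: π = y_{Pike}(100 − (y_{Pike} + y_{Mesa})) − 16y_{Pike}.
∂π/∂y_{Pike} = 84 − 2y_{Pike} − y_{Mesa} = 0, so y_{Pike} = 42 − 0.5y_{Mesa}.
At y_{Mesa} = 15: y_{Pike} = 42 − 0.5·15 = 34.5.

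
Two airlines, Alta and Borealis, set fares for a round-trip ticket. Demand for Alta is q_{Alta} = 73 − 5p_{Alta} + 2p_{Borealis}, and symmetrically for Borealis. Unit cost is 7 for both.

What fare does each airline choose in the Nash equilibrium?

Alta's profit: π = (p_{Alta} − 7)(73 − 5p_{Alta} + 2p_{Borealis}).
∂π/∂p_{Alta} = 108 − 10p_{Alta} + 2p_{Borealis} = 0 ⇒ p_{Alta} = 10.8 + 0.2p_{Borealis}.
The game is symmetric, so in equilibrium p_{Borealis} = p_{Alta}: the reaction function gives 0.8p_{Alta} = 10.8, hence p_{Alta} = 13.5.

13.5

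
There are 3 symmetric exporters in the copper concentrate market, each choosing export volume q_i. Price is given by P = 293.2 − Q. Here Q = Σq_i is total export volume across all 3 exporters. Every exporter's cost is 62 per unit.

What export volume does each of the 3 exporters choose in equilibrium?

57.8

A representative exporter's profit is π_i = q_i(293.2 − Q) − 62q_i, with Q = q_i + Σ_{j≠i} q_j.
First-order condition: 231.2 − 2q_i − Σ_{j≠i} q_j = 0.
With identical exporters, set every q_j = q: then 231.2 − 2q − 2q = 0, i.e. q = 231.2/4 = 57.8.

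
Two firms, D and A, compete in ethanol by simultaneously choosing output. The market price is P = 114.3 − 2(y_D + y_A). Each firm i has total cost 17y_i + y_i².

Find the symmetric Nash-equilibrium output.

12.1625

Firm D's profit: π = y_D(114.3 − 2(y_D + y_A)) − 17y_D − y_D².
∂π/∂y_D = 97.3 − 6y_D − 2y_A = 0, so y_D = 973/60 − (1/3)y_A.
By symmetry y_A = y_D; substituting into the reaction function, (4/3)y_D = 973/60 and y_D = 12.1625.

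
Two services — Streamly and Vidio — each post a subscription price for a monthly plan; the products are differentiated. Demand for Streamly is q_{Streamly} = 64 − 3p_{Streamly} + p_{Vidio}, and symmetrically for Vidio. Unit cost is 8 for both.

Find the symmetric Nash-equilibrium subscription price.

Streamly's profit: π = (p_{Streamly} − 8)(64 − 3p_{Streamly} + p_{Vidio}).
∂π/∂p_{Streamly} = 88 − 6p_{Streamly} + p_{Vidio} = 0 ⇒ p_{Streamly} = 44/3 + (1/6)p_{Vidio}.
By symmetry p_{Vidio} = p_{Streamly}; substituting into the reaction function, (5/6)p_{Streamly} = 44/3 and p_{Streamly} = 17.6.

17.6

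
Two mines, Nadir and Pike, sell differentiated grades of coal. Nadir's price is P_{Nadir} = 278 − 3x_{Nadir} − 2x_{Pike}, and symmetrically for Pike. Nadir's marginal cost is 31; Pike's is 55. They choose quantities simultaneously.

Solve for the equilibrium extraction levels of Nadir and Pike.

Mine Nadir's profit: π = x_{Nadir}(278 − 3x_{Nadir} − 2x_{Pike}) − 31x_{Nadir}.
∂π/∂x_{Nadir} = 247 − 6x_{Nadir} − 2x_{Pike} = 0 ⇒ x_{Nadir} = 247/6 − (1/3)x_{Pike}.
Similarly x_{Pike} = 223/6 − (1/3)x_{Nadir}.
Substituting the second reaction function into the first: x_{Nadir} = 247/6 − (1/3)(223/6 − (1/3)x_{Nadir}), which gives (8/9)x_{Nadir} = 259/9 ⇒ x_{Nadir} = 32.375.
Then x_{Pike} = 223/6 − (1/3)·32.375 = 26.375.

32.375, 26.375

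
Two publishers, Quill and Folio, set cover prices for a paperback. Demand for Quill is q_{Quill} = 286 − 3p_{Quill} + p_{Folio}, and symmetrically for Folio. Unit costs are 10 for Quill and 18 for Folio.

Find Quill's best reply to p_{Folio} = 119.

72.5

Quill's profit: π = (p_{Quill} − 10)(286 − 3p_{Quill} + p_{Folio}).
∂π/∂p_{Quill} = 316 − 6p_{Quill} + p_{Folio} = 0 ⇒ p_{Quill} = 158/3 + (1/6)p_{Folio}.
At p_{Folio} = 119: p_{Quill} = 158/3 + (1/6)·119 = 72.5.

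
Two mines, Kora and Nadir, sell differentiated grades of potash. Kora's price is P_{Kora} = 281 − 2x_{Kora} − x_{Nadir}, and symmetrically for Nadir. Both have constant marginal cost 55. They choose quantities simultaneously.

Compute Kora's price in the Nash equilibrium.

145.4

Mine Kora's profit: π = x_{Kora}(281 − 2x_{Kora} − x_{Nadir}) − 55x_{Kora}.
∂π/∂x_{Kora} = 226 − 4x_{Kora} − x_{Nadir} = 0 ⇒ x_{Kora} = 56.5 − 0.25x_{Nadir}.
By symmetry x_{Nadir} = x_{Kora}; substituting into the reaction function, 1.25x_{Kora} = 56.5 and x_{Kora} = 45.2.
P_{Kora} = 281 − 2·45.2 − 45.2 = 145.4.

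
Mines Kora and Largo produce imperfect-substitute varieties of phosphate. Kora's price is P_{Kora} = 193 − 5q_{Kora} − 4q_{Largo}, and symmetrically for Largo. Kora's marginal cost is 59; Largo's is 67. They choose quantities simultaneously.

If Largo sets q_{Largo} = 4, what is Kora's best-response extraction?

Mine Kora's profit: π = q_{Kora}(193 − 5q_{Kora} − 4q_{Largo}) − 59q_{Kora}.
∂π/∂q_{Kora} = 134 − 10q_{Kora} − 4q_{Largo} = 0 ⇒ q_{Kora} = 13.4 − 0.4q_{Largo}.
At q_{Largo} = 4: q_{Kora} = 13.4 − 0.4·4 = 11.8.

11.8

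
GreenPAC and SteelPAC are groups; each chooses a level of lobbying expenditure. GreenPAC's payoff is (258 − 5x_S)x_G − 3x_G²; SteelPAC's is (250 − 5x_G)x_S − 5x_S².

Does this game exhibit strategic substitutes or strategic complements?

strategic substitutes

Expanding GreenPAC's payoff: 258x_G − 5x_Sx_G − 3x_G².
∂π/∂x_G = 258 − 5x_S − 6x_G = 0, so x_G = 43 − (5/6)x_S.
The best-response slope dx_G/dx_S = −5/6 < 0: the reaction function is downward-sloping, so the choices are strategic substitutes.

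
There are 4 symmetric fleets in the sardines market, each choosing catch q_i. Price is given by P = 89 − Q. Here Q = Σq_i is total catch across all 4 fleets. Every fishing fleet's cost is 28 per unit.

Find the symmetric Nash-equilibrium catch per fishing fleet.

12.2

A representative fishing fleet's profit is π_i = q_i(89 − Q) − 28q_i, with Q = q_i + Σ_{j≠i} q_j.
First-order condition: 61 − 2q_i − Σ_{j≠i} q_j = 0.
In a symmetric equilibrium every fishing fleet chooses the same q, so Σ_{j≠i} q_j = 3q. The condition becomes 61 − 5q = 0, giving q = 61/5 = 12.2.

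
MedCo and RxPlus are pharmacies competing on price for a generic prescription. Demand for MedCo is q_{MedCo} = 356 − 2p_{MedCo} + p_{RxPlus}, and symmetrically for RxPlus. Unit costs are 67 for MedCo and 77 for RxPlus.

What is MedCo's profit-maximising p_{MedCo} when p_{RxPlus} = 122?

MedCo's profit: π = (p_{MedCo} − 67)(356 − 2p_{MedCo} + p_{RxPlus}).
∂π/∂p_{MedCo} = 490 − 4p_{MedCo} + p_{RxPlus} = 0 ⇒ p_{MedCo} = 122.5 + 0.25p_{RxPlus}.
At p_{RxPlus} = 122: p_{MedCo} = 122.5 + 0.25·122 = 153.

153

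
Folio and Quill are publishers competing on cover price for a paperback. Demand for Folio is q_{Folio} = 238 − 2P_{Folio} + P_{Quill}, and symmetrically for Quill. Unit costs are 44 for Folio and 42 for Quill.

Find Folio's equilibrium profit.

Folio's profit: π = (P_{Folio} − 44)(238 − 2P_{Folio} + P_{Quill}).
∂π/∂P_{Folio} = 326 − 4P_{Folio} + P_{Quill} = 0 ⇒ P_{Folio} = 81.5 + 0.25P_{Quill}.
Similarly P_{Quill} = 80.5 + 0.25P_{Folio}.
Substituting the second reaction function into the first: P_{Folio} = 81.5 + 0.25(80.5 + 0.25P_{Folio}), which gives 0.9375P_{Folio} = 101.625 ⇒ P_{Folio} = 108.4.
Then P_{Quill} = 80.5 + 0.25·108.4 = 107.6.
q_{Folio} = 238 − 2·108.4 + 107.6 = 128.8.
Profit = (108.4 − 44)·128.8 = 8294.72.

8294.72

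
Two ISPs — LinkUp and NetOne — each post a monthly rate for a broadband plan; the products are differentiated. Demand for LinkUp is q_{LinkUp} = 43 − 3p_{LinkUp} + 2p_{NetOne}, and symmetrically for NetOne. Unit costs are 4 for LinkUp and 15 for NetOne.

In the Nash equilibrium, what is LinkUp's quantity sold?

LinkUp's profit: π = (p_{LinkUp} − 4)(43 − 3p_{LinkUp} + 2p_{NetOne}).
∂π/∂p_{LinkUp} = 55 − 6p_{LinkUp} + 2p_{NetOne} = 0 ⇒ p_{LinkUp} = 55/6 + (1/3)p_{NetOne}.
Similarly p_{NetOne} = 44/3 + (1/3)p_{LinkUp}.
Solving the two reaction functions simultaneously: (1 − (1/3)(1/3))p_{LinkUp} = 55/6 + (1/3)·(44/3), so (8/9)p_{LinkUp} = 253/18 and p_{LinkUp} = 15.8125.
Then p_{NetOne} = 44/3 + (1/3)·15.8125 = 19.9375.
q_{LinkUp} = 43 − 3·15.8125 + 2·19.9375 = 35.4375.

35.4375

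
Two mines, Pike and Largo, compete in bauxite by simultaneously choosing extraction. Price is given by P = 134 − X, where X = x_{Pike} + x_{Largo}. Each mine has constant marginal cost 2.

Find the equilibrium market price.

Mine Pike's profit: π = x_{Pike}(134 − (x_{Pike} + x_{Largo})) − 2x_{Pike}.
∂π/∂x_{Pike} = 132 − 2x_{Pike} − x_{Largo} = 0, so x_{Pike} = 66 − 0.5x_{Largo}.
By symmetry x_{Largo} = x_{Pike}; substituting into the reaction function, 1.5x_{Pike} = 66 and x_{Pike} = 44.
Equilibrium price: P = 134 − 88 = 46.

46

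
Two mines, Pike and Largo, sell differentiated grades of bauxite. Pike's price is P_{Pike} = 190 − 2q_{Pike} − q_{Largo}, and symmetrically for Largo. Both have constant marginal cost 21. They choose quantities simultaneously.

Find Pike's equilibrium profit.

2284.88

Mine Pike's profit: π = q_{Pike}(190 − 2q_{Pike} − q_{Largo}) − 21q_{Pike}.
∂π/∂q_{Pike} = 169 − 4q_{Pike} − q_{Largo} = 0 ⇒ q_{Pike} = 42.25 − 0.25q_{Largo}.
The game is symmetric, so in equilibrium q_{Largo} = q_{Pike}: the reaction function gives 1.25q_{Pike} = 42.25, hence q_{Pike} = 33.8.
P_{Pike} = 190 − 2·33.8 − 33.8 = 88.6.
Profit = (88.6 − 21)·33.8 = 2284.88.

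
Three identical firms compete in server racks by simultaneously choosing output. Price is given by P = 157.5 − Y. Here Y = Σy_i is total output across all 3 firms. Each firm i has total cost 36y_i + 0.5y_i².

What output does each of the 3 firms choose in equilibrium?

A representative firm's profit is π_i = y_i(157.5 − Y) − 36y_i − 0.5y_i², with Y = y_i + Σ_{j≠i} y_j.
First-order condition: 121.5 − 3y_i − Σ_{j≠i} y_j = 0.
In a symmetric equilibrium every firm chooses the same y, so Σ_{j≠i} y_j = 2y. The condition becomes 121.5 − 5y = 0, giving y = 121.5/5 = 24.3.

24.3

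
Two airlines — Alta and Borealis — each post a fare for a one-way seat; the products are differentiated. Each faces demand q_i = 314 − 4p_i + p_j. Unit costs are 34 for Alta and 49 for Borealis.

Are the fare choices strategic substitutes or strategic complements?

Alta's profit: π = (p_{Alta} − 34)(314 − 4p_{Alta} + p_{Borealis}).
∂π/∂p_{Alta} = 450 − 8p_{Alta} + p_{Borealis} = 0 ⇒ p_{Alta} = 56.25 + 0.125p_{Borealis}.
The best-response slope dp_{Alta}/dp_{Borealis} = 0.125 > 0: the reaction function is upward-sloping, so the choices are strategic complements.

strategic complements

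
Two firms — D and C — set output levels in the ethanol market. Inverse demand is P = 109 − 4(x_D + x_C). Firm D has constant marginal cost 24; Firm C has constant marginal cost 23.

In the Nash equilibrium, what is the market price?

52

Firm D's profit: π = x_D(109 − 4(x_D + x_C)) − 24x_D.
∂π/∂x_D = 85 − 8x_D − 4x_C = 0, so x_D = 10.625 − 0.5x_C.
By the same steps for C: x_C = 10.75 − 0.5x_D.
Substituting the second reaction function into the first: x_D = 10.625 − 0.5(10.75 − 0.5x_D), which gives 0.75x_D = 5.25 ⇒ x_D = 7.
Then x_C = 10.75 − 0.5·7 = 7.25.
Equilibrium price: P = 109 − 4·14.25 = 52.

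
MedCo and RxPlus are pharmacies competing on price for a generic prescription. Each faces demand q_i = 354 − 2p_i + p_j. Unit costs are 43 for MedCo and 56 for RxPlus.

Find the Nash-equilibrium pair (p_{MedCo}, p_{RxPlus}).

MedCo's profit: π = (p_{MedCo} − 43)(354 − 2p_{MedCo} + p_{RxPlus}).
∂π/∂p_{MedCo} = 440 − 4p_{MedCo} + p_{RxPlus} = 0 ⇒ p_{MedCo} = 110 + 0.25p_{RxPlus}.
Similarly p_{RxPlus} = 116.5 + 0.25p_{MedCo}.
Solving the two reaction functions simultaneously: (1 − (0.25)(0.25))p_{MedCo} = 110 + 0.25·116.5, so 0.9375p_{MedCo} = 139.125 and p_{MedCo} = 148.4.
Then p_{RxPlus} = 116.5 + 0.25·148.4 = 153.6.

148.4, 153.6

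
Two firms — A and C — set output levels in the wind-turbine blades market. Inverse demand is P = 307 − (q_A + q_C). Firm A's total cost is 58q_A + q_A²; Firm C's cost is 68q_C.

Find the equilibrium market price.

169

Firm A's profit: π = q_A(307 − (q_A + q_C)) − 58q_A − q_A².
∂π/∂q_A = 249 − 4q_A − q_C = 0, so q_A = 62.25 − 0.25q_C.
For C: ∂π/∂q_C = 239 − 2q_C − q_A = 0 ⇒ q_C = 119.5 − 0.5q_A.
Solving the two reaction functions simultaneously: (1 − (−0.25)(−0.5))q_A = 62.25 − 0.25·119.5, so 0.875q_A = 32.375 and q_A = 37.
Then q_C = 119.5 − 0.5·37 = 101.
Equilibrium price: P = 307 − 138 = 169.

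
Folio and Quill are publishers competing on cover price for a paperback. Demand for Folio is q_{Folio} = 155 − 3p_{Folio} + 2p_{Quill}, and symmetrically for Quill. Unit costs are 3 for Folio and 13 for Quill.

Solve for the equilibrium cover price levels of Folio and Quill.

42.875, 46.625

Folio's profit: π = (p_{Folio} − 3)(155 − 3p_{Folio} + 2p_{Quill}).
∂π/∂p_{Folio} = 164 − 6p_{Folio} + 2p_{Quill} = 0 ⇒ p_{Folio} = 82/3 + (1/3)p_{Quill}.
Similarly p_{Quill} = 97/3 + (1/3)p_{Folio}.
Substituting the second reaction function into the first: p_{Folio} = 82/3 + (1/3)(97/3 + (1/3)p_{Folio}), which gives (8/9)p_{Folio} = 343/9 ⇒ p_{Folio} = 42.875.
Then p_{Quill} = 97/3 + (1/3)·42.875 = 46.625.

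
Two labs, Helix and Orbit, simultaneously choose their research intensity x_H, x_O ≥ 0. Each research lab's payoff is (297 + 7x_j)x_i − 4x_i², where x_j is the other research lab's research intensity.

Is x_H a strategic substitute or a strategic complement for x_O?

strategic complements

Helix's payoff is (297 + 7x_O)x_H − 4x_H².
∂π/∂x_H = 297 + 7x_O − 8x_H = 0, so x_H = 37.125 + 0.875x_O.
The best-response slope dx_H/dx_O = 0.875 > 0: the reaction function is upward-sloping, so the choices are strategic complements.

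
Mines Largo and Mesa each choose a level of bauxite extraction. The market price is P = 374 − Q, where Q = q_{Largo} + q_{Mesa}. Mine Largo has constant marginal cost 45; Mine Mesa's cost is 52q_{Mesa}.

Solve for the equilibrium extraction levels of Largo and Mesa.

Mine Largo's profit: π = q_{Largo}(374 − (q_{Largo} + q_{Mesa})) − 45q_{Largo}.
∂π/∂q_{Largo} = 329 − 2q_{Largo} − q_{Mesa} = 0, so q_{Largo} = 164.5 − 0.5q_{Mesa}.
By the same steps for Mesa: q_{Mesa} = 161 − 0.5q_{Largo}.
Substituting the second reaction function into the first: q_{Largo} = 164.5 − 0.5(161 − 0.5q_{Largo}), which gives 0.75q_{Largo} = 84 ⇒ q_{Largo} = 112.
Then q_{Mesa} = 161 − 0.5·112 = 105.

112, 105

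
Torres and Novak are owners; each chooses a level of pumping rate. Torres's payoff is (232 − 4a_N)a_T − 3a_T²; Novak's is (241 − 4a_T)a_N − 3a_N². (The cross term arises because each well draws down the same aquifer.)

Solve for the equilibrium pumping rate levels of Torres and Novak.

Expanding Torres's payoff: 232a_T − 4a_Na_T − 3a_T².
∂π/∂a_T = 232 − 4a_N − 6a_T = 0, so a_T = 116/3 − (2/3)a_N.
Likewise for Novak: a_N = 241/6 − (2/3)a_T.
Solving the two reaction functions simultaneously: (1 − (−2/3)(−2/3))a_T = 116/3 − (2/3)·(241/6), so (5/9)a_T = 107/9 and a_T = 21.4.
Then a_N = 241/6 − (2/3)·21.4 = 25.9.

21.4, 25.9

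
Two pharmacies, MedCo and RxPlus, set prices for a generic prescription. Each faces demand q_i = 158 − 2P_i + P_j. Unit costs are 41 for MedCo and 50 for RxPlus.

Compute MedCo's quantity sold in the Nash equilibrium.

MedCo's profit: π = (P_{MedCo} − 41)(158 − 2P_{MedCo} + P_{RxPlus}).
∂π/∂P_{MedCo} = 240 − 4P_{MedCo} + P_{RxPlus} = 0 ⇒ P_{MedCo} = 60 + 0.25P_{RxPlus}.
Similarly P_{RxPlus} = 64.5 + 0.25P_{MedCo}.
Substituting the second reaction function into the first: P_{MedCo} = 60 + 0.25(64.5 + 0.25P_{MedCo}), which gives 0.9375P_{MedCo} = 76.125 ⇒ P_{MedCo} = 81.2.
Then P_{RxPlus} = 64.5 + 0.25·81.2 = 84.8.
q_{MedCo} = 158 − 2·81.2 + 84.8 = 80.4.

80.4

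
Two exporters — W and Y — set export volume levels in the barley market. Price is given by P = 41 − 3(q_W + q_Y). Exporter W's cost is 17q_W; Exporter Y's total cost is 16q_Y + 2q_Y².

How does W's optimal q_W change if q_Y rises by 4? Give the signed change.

Exporter W's profit: π = q_W(41 − 3(q_W + q_Y)) − 17q_W.
∂π/∂q_W = 24 − 6q_W − 3q_Y = 0, so q_W = 4 − 0.5q_Y.
The reaction-function slope is −0.5, so a 4-unit rise in q_Y moves q_W by −0.5 × 4 = −2. W's best response falls — the actions are strategic substitutes.

-2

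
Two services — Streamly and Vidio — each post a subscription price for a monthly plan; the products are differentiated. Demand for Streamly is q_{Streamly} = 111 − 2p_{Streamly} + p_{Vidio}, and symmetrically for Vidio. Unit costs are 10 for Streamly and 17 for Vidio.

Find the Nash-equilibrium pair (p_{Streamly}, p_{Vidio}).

Streamly's profit: π = (p_{Streamly} − 10)(111 − 2p_{Streamly} + p_{Vidio}).
∂π/∂p_{Streamly} = 131 − 4p_{Streamly} + p_{Vidio} = 0 ⇒ p_{Streamly} = 32.75 + 0.25p_{Vidio}.
Similarly p_{Vidio} = 36.25 + 0.25p_{Streamly}.
Substituting the second reaction function into the first: p_{Streamly} = 32.75 + 0.25(36.25 + 0.25p_{Streamly}), which gives 0.9375p_{Streamly} = 41.8125 ⇒ p_{Streamly} = 44.6.
Then p_{Vidio} = 36.25 + 0.25·44.6 = 47.4.

44.6, 47.4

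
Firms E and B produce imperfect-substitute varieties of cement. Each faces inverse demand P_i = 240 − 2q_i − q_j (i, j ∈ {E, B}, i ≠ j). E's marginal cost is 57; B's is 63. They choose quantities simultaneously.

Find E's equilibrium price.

131

Firm E's profit: π = q_E(240 − 2q_E − q_B) − 57q_E.
∂π/∂q_E = 183 − 4q_E − q_B = 0 ⇒ q_E = 45.75 − 0.25q_B.
Similarly q_B = 44.25 − 0.25q_E.
Substituting the second reaction function into the first: q_E = 45.75 − 0.25(44.25 − 0.25q_E), which gives 0.9375q_E = 34.6875 ⇒ q_E = 37.
Then q_B = 44.25 − 0.25·37 = 35.
P_E = 240 − 2·37 − 35 = 131.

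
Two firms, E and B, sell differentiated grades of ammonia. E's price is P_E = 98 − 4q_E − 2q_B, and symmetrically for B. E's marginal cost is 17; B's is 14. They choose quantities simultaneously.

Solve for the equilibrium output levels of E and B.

Firm E's profit: π = q_E(98 − 4q_E − 2q_B) − 17q_E.
∂π/∂q_E = 81 − 8q_E − 2q_B = 0 ⇒ q_E = 10.125 − 0.25q_B.
Similarly q_B = 10.5 − 0.25q_E.
Solving the two reaction functions simultaneously: (1 − (−0.25)(−0.25))q_E = 10.125 − 0.25·10.5, so 0.9375q_E = 7.5 and q_E = 8.
Then q_B = 10.5 − 0.25·8 = 8.5.

8, 8.5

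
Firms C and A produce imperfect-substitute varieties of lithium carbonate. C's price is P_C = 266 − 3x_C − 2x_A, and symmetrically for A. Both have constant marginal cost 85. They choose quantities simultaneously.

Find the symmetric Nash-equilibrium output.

Firm C's profit: π = x_C(266 − 3x_C − 2x_A) − 85x_C.
∂π/∂x_C = 181 − 6x_C − 2x_A = 0 ⇒ x_C = 181/6 − (1/3)x_A.
The game is symmetric, so in equilibrium x_A = x_C: the reaction function gives (4/3)x_C = 181/6, hence x_C = 22.625.

22.625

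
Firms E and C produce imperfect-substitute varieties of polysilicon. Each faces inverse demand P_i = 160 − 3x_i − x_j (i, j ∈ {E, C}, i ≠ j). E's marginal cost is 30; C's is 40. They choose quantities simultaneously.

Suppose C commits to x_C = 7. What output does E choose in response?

20.5

Firm E's profit: π = x_E(160 − 3x_E − x_C) − 30x_E.
∂π/∂x_E = 130 − 6x_E − x_C = 0 ⇒ x_E = 65/3 − (1/6)x_C.
At x_C = 7: x_E = 65/3 − (1/6)·7 = 20.5.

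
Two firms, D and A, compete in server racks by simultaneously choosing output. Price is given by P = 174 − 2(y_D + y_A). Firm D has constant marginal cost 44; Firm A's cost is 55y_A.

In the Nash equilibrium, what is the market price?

Firm D's profit: π = y_D(174 − 2(y_D + y_A)) − 44y_D.
∂π/∂y_D = 130 − 4y_D − 2y_A = 0, so y_D = 32.5 − 0.5y_A.
By the same steps for A: y_A = 29.75 − 0.5y_D.
Solving the two reaction functions simultaneously: (1 − (−0.5)(−0.5))y_D = 32.5 − 0.5·29.75, so 0.75y_D = 17.625 and y_D = 23.5.
Then y_A = 29.75 − 0.5·23.5 = 18.
Equilibrium price: P = 174 − 2·41.5 = 91.

91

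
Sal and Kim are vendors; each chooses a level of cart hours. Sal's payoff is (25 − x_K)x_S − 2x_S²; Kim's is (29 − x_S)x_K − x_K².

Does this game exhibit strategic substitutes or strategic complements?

Expanding Sal's payoff: 25x_S − x_Kx_S − 2x_S².
∂π/∂x_S = 25 − x_K − 4x_S = 0, so x_S = 6.25 − 0.25x_K.
The best-response slope dx_S/dx_K = −0.25 < 0: the reaction function is downward-sloping, so the choices are strategic substitutes.

strategic substitutes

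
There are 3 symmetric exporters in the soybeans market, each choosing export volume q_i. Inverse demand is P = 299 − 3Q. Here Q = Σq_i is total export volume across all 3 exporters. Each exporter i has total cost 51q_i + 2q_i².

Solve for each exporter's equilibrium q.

15.5

A representative exporter's profit is π_i = q_i(299 − 3Q) − 51q_i − 2q_i², with Q = q_i + Σ_{j≠i} q_j.
First-order condition: 248 − 10q_i − 3Σ_{j≠i} q_j = 0.
With identical exporters, set every q_j = q: then 248 − 10q − 6q = 0, i.e. q = 248/16 = 15.5.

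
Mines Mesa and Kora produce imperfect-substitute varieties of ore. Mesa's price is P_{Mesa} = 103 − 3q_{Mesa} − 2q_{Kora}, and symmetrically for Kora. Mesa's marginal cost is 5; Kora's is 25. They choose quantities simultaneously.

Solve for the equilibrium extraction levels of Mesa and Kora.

13.5, 8.5

Mine Mesa's profit: π = q_{Mesa}(103 − 3q_{Mesa} − 2q_{Kora}) − 5q_{Mesa}.
∂π/∂q_{Mesa} = 98 − 6q_{Mesa} − 2q_{Kora} = 0 ⇒ q_{Mesa} = 49/3 − (1/3)q_{Kora}.
Similarly q_{Kora} = 13 − (1/3)q_{Mesa}.
Substituting the second reaction function into the first: q_{Mesa} = 49/3 − (1/3)(13 − (1/3)q_{Mesa}), which gives (8/9)q_{Mesa} = 12 ⇒ q_{Mesa} = 13.5.
Then q_{Kora} = 13 − (1/3)·13.5 = 8.5.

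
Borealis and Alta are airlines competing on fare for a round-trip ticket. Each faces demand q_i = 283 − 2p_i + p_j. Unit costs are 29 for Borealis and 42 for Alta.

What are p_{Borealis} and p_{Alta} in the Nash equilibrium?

115.4, 120.6

Borealis's profit: π = (p_{Borealis} − 29)(283 − 2p_{Borealis} + p_{Alta}).
∂π/∂p_{Borealis} = 341 − 4p_{Borealis} + p_{Alta} = 0 ⇒ p_{Borealis} = 85.25 + 0.25p_{Alta}.
Similarly p_{Alta} = 91.75 + 0.25p_{Borealis}.
Substituting the second reaction function into the first: p_{Borealis} = 85.25 + 0.25(91.75 + 0.25p_{Borealis}), which gives 0.9375p_{Borealis} = 108.1875 ⇒ p_{Borealis} = 115.4.
Then p_{Alta} = 91.75 + 0.25·115.4 = 120.6.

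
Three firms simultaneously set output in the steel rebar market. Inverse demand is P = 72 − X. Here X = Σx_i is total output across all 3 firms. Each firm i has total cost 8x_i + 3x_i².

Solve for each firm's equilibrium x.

A representative firm's profit is π_i = x_i(72 − X) − 8x_i − 3x_i², with X = x_i + Σ_{j≠i} x_j.
First-order condition: 64 − 8x_i − Σ_{j≠i} x_j = 0.
In a symmetric equilibrium every firm chooses the same x, so Σ_{j≠i} x_j = 2x. The condition becomes 64 − 10x = 0, giving x = 64/10 = 6.4.

6.4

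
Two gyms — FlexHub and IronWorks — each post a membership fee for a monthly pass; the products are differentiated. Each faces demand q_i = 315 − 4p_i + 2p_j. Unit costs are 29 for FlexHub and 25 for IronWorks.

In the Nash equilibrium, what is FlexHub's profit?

FlexHub's profit: π = (p_{FlexHub} − 29)(315 − 4p_{FlexHub} + 2p_{IronWorks}).
∂π/∂p_{FlexHub} = 431 − 8p_{FlexHub} + 2p_{IronWorks} = 0 ⇒ p_{FlexHub} = 53.875 + 0.25p_{IronWorks}.
Similarly p_{IronWorks} = 51.875 + 0.25p_{FlexHub}.
Plugging p_{IronWorks} into FlexHub's best response: p_{FlexHub} = 53.875 + 0.25(51.875 + 0.25p_{FlexHub}) ⇒ 0.9375p_{FlexHub} = 2139/32, so p_{FlexHub} = 71.3.
Then p_{IronWorks} = 51.875 + 0.25·71.3 = 69.7.
q_{FlexHub} = 315 − 4·71.3 + 2·69.7 = 169.2.
Profit = (71.3 − 29)·169.2 = 7157.16.

7157.16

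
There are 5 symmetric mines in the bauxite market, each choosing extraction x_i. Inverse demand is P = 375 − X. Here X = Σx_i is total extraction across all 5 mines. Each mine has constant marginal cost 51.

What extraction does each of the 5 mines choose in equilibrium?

54

A representative mine's profit is π_i = x_i(375 − X) − 51x_i, with X = x_i + Σ_{j≠i} x_j.
First-order condition: 324 − 2x_i − Σ_{j≠i} x_j = 0.
With identical mines, set every x_j = x: then 324 − 2x − 4x = 0, i.e. x = 324/6 = 54.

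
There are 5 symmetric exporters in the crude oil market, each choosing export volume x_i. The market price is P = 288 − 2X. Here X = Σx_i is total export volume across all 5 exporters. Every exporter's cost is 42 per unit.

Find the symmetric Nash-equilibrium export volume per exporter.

20.5

A representative exporter's profit is π_i = x_i(288 − 2X) − 42x_i, with X = x_i + Σ_{j≠i} x_j.
First-order condition: 246 − 4x_i − 2Σ_{j≠i} x_j = 0.
In a symmetric equilibrium every exporter chooses the same x, so Σ_{j≠i} x_j = 4x. The condition becomes 246 − 12x = 0, giving x = 246/12 = 20.5.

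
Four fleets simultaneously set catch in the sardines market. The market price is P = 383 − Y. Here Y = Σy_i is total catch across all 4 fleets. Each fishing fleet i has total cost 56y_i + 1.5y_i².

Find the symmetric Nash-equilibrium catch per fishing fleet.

40.875

A representative fishing fleet's profit is π_i = y_i(383 − Y) − 56y_i − 1.5y_i², with Y = y_i + Σ_{j≠i} y_j.
First-order condition: 327 − 5y_i − Σ_{j≠i} y_j = 0.
In a symmetric equilibrium every fishing fleet chooses the same y, so Σ_{j≠i} y_j = 3y. The condition becomes 327 − 8y = 0, giving y = 327/8 = 40.875.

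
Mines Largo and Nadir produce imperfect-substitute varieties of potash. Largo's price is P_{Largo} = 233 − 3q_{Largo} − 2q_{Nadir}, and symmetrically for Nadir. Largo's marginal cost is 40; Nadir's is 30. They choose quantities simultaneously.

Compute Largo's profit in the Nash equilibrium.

Mine Largo's profit: π = q_{Largo}(233 − 3q_{Largo} − 2q_{Nadir}) − 40q_{Largo}.
∂π/∂q_{Largo} = 193 − 6q_{Largo} − 2q_{Nadir} = 0 ⇒ q_{Largo} = 193/6 − (1/3)q_{Nadir}.
Similarly q_{Nadir} = 203/6 − (1/3)q_{Largo}.
Solving the two reaction functions simultaneously: (1 − (−1/3)(−1/3))q_{Largo} = 193/6 − (1/3)·(203/6), so (8/9)q_{Largo} = 188/9 and q_{Largo} = 23.5.
Then q_{Nadir} = 203/6 − (1/3)·23.5 = 26.
P_{Largo} = 233 − 3·23.5 − 2·26 = 110.5.
Profit = (110.5 − 40)·23.5 = 1656.75.

1656.75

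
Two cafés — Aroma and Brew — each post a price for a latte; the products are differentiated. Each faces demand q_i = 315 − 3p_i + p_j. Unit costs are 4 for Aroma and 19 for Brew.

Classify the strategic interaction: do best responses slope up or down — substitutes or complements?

Aroma's profit: π = (p_{Aroma} − 4)(315 − 3p_{Aroma} + p_{Brew}).
∂π/∂p_{Aroma} = 327 − 6p_{Aroma} + p_{Brew} = 0 ⇒ p_{Aroma} = 54.5 + (1/6)p_{Brew}.
The best-response slope dp_{Aroma}/dp_{Brew} = 1/6 > 0: the reaction function is upward-sloping, so the choices are strategic complements.

strategic complements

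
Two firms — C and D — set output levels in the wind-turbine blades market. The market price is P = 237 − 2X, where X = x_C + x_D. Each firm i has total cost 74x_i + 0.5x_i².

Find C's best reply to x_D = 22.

23.8

Firm C's profit: π = x_C(237 − 2(x_C + x_D)) − 74x_C − 0.5x_C².
∂π/∂x_C = 163 − 5x_C − 2x_D = 0, so x_C = 32.6 − 0.4x_D.
At x_D = 22: x_C = 32.6 − 0.4·22 = 23.8.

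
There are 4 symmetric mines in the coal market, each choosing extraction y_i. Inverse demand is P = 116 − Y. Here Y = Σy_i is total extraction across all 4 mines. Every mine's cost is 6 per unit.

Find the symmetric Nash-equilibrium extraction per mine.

22

A representative mine's profit is π_i = y_i(116 − Y) − 6y_i, with Y = y_i + Σ_{j≠i} y_j.
First-order condition: 110 − 2y_i − Σ_{j≠i} y_j = 0.
Imposing symmetry (y_j = y for all j) turns Σ_{j≠i} y_j into 3y, so 110 = 5y and y = 22.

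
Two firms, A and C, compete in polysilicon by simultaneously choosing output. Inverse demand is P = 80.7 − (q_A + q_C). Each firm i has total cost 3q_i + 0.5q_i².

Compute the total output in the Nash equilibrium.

38.85

Firm A's profit: π = q_A(80.7 − (q_A + q_C)) − 3q_A − 0.5q_A².
∂π/∂q_A = 77.7 − 3q_A − q_C = 0, so q_A = 25.9 − (1/3)q_C.
The game is symmetric, so in equilibrium q_C = q_A: the reaction function gives (4/3)q_A = 25.9, hence q_A = 19.425.
Total output: 19.425 + 19.425 = 38.85.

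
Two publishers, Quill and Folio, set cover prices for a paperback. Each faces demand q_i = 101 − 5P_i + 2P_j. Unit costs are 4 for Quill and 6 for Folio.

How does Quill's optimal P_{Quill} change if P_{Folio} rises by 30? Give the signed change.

6

Quill's profit: π = (P_{Quill} − 4)(101 − 5P_{Quill} + 2P_{Folio}).
∂π/∂P_{Quill} = 121 − 10P_{Quill} + 2P_{Folio} = 0 ⇒ P_{Quill} = 12.1 + 0.2P_{Folio}.
The reaction-function slope is 0.2, so a 30-unit rise in P_{Folio} moves P_{Quill} by 0.2 × 30 = 6. Quill's best response rises — the actions are strategic complements.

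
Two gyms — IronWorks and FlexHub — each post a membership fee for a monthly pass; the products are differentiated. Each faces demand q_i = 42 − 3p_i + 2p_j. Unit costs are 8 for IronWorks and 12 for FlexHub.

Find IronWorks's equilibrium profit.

256.6875

IronWorks's profit: π = (p_{IronWorks} − 8)(42 − 3p_{IronWorks} + 2p_{FlexHub}).
∂π/∂p_{IronWorks} = 66 − 6p_{IronWorks} + 2p_{FlexHub} = 0 ⇒ p_{IronWorks} = 11 + (1/3)p_{FlexHub}.
Similarly p_{FlexHub} = 13 + (1/3)p_{IronWorks}.
Plugging p_{FlexHub} into IronWorks's best response: p_{IronWorks} = 11 + (1/3)(13 + (1/3)p_{IronWorks}) ⇒ (8/9)p_{IronWorks} = 46/3, so p_{IronWorks} = 17.25.
Then p_{FlexHub} = 13 + (1/3)·17.25 = 18.75.
q_{IronWorks} = 42 − 3·17.25 + 2·18.75 = 27.75.
Profit = (17.25 − 8)·27.75 = 256.6875.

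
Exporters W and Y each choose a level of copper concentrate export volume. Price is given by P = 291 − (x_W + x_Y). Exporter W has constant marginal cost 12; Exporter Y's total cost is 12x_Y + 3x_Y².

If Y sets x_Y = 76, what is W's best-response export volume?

101.5

Exporter W's profit: π = x_W(291 − (x_W + x_Y)) − 12x_W.
∂π/∂x_W = 279 − 2x_W − x_Y = 0, so x_W = 139.5 − 0.5x_Y.
At x_Y = 76: x_W = 139.5 − 0.5·76 = 101.5.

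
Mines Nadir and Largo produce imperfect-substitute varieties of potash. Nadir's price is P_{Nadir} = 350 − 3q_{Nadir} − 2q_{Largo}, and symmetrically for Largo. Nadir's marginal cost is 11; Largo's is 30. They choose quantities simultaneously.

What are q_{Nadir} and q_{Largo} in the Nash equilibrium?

Mine Nadir's profit: π = q_{Nadir}(350 − 3q_{Nadir} − 2q_{Largo}) − 11q_{Nadir}.
∂π/∂q_{Nadir} = 339 − 6q_{Nadir} − 2q_{Largo} = 0 ⇒ q_{Nadir} = 56.5 − (1/3)q_{Largo}.
Similarly q_{Largo} = 160/3 − (1/3)q_{Nadir}.
Solving the two reaction functions simultaneously: (1 − (−1/3)(−1/3))q_{Nadir} = 56.5 − (1/3)·(160/3), so (8/9)q_{Nadir} = 697/18 and q_{Nadir} = 43.5625.
Then q_{Largo} = 160/3 − (1/3)·43.5625 = 38.8125.

43.5625, 38.8125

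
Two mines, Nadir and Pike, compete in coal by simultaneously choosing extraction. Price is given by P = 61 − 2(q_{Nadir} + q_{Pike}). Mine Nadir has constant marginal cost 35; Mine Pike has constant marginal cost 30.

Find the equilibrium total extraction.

9.5

Mine Nadir's profit: π = q_{Nadir}(61 − 2(q_{Nadir} + q_{Pike})) − 35q_{Nadir}.
∂π/∂q_{Nadir} = 26 − 4q_{Nadir} − 2q_{Pike} = 0, so q_{Nadir} = 6.5 − 0.5q_{Pike}.
By the same steps for Pike: q_{Pike} = 7.75 − 0.5q_{Nadir}.
Plugging q_{Pike} into Nadir's best response: q_{Nadir} = 6.5 − 0.5(7.75 − 0.5q_{Nadir}) ⇒ 0.75q_{Nadir} = 2.625, so q_{Nadir} = 3.5.
Then q_{Pike} = 7.75 − 0.5·3.5 = 6.
Total extraction: 3.5 + 6 = 9.5.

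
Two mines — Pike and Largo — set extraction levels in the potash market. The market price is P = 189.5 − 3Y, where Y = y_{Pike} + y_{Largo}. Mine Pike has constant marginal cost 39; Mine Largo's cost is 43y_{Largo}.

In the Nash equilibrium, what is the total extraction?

Mine Pike's profit: π = y_{Pike}(189.5 − 3(y_{Pike} + y_{Largo})) − 39y_{Pike}.
∂π/∂y_{Pike} = 150.5 − 6y_{Pike} − 3y_{Largo} = 0, so y_{Pike} = 301/12 − 0.5y_{Largo}.
By the same steps for Largo: y_{Largo} = 293/12 − 0.5y_{Pike}.
Solving the two reaction functions simultaneously: (1 − (−0.5)(−0.5))y_{Pike} = 301/12 − 0.5·(293/12), so 0.75y_{Pike} = 12.875 and y_{Pike} = 103/6.
Then y_{Largo} = 293/12 − 0.5·(103/6) = 95/6.
Total extraction: 103/6 + 95/6 = 33.

33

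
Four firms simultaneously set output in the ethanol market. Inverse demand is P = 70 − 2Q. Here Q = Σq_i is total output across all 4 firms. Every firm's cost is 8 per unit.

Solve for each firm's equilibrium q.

6.2

A representative firm's profit is π_i = q_i(70 − 2Q) − 8q_i, with Q = q_i + Σ_{j≠i} q_j.
First-order condition: 62 − 4q_i − 2Σ_{j≠i} q_j = 0.
With identical firms, set every q_j = q: then 62 − 4q − 6q = 0, i.e. q = 62/10 = 6.2.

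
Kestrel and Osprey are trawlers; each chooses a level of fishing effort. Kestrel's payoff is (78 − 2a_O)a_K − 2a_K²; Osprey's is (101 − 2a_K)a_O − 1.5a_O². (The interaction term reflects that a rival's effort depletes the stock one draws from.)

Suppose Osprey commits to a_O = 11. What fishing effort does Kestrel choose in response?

14

Expanding Kestrel's payoff: 78a_K − 2a_Oa_K − 2a_K².
∂π/∂a_K = 78 − 2a_O − 4a_K = 0, so a_K = 19.5 − 0.5a_O.
At a_O = 11: a_K = 19.5 − 0.5·11 = 14.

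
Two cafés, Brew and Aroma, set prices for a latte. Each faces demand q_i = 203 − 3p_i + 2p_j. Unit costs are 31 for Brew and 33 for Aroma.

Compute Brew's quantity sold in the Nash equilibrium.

130.125

Brew's profit: π = (p_{Brew} − 31)(203 − 3p_{Brew} + 2p_{Aroma}).
∂π/∂p_{Brew} = 296 − 6p_{Brew} + 2p_{Aroma} = 0 ⇒ p_{Brew} = 148/3 + (1/3)p_{Aroma}.
Similarly p_{Aroma} = 151/3 + (1/3)p_{Brew}.
Substituting the second reaction function into the first: p_{Brew} = 148/3 + (1/3)(151/3 + (1/3)p_{Brew}), which gives (8/9)p_{Brew} = 595/9 ⇒ p_{Brew} = 74.375.
Then p_{Aroma} = 151/3 + (1/3)·74.375 = 75.125.
q_{Brew} = 203 − 3·74.375 + 2·75.125 = 130.125.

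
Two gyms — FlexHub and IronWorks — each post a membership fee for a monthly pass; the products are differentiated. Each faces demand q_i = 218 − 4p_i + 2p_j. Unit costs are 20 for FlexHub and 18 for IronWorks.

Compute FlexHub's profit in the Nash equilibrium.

FlexHub's profit: π = (p_{FlexHub} − 20)(218 − 4p_{FlexHub} + 2p_{IronWorks}).
∂π/∂p_{FlexHub} = 298 − 8p_{FlexHub} + 2p_{IronWorks} = 0 ⇒ p_{FlexHub} = 37.25 + 0.25p_{IronWorks}.
Similarly p_{IronWorks} = 36.25 + 0.25p_{FlexHub}.
Solving the two reaction functions simultaneously: (1 − (0.25)(0.25))p_{FlexHub} = 37.25 + 0.25·36.25, so 0.9375p_{FlexHub} = 46.3125 and p_{FlexHub} = 49.4.
Then p_{IronWorks} = 36.25 + 0.25·49.4 = 48.6.
q_{FlexHub} = 218 − 4·49.4 + 2·48.6 = 117.6.
Profit = (49.4 − 20)·117.6 = 3457.44.

3457.44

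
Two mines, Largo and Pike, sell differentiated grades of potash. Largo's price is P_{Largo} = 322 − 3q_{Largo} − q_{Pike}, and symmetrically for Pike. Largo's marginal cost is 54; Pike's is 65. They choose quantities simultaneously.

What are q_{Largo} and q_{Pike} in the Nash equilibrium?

Mine Largo's profit: π = q_{Largo}(322 − 3q_{Largo} − q_{Pike}) − 54q_{Largo}.
∂π/∂q_{Largo} = 268 − 6q_{Largo} − q_{Pike} = 0 ⇒ q_{Largo} = 134/3 − (1/6)q_{Pike}.
Similarly q_{Pike} = 257/6 − (1/6)q_{Largo}.
Substituting the second reaction function into the first: q_{Largo} = 134/3 − (1/6)(257/6 − (1/6)q_{Largo}), which gives (35/36)q_{Largo} = 1351/36 ⇒ q_{Largo} = 38.6.
Then q_{Pike} = 257/6 − (1/6)·38.6 = 36.4.

38.6, 36.4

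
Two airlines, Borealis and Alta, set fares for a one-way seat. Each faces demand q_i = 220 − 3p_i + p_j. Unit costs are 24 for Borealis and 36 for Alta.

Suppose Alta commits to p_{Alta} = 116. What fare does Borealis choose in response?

68

Borealis's profit: π = (p_{Borealis} − 24)(220 − 3p_{Borealis} + p_{Alta}).
∂π/∂p_{Borealis} = 292 − 6p_{Borealis} + p_{Alta} = 0 ⇒ p_{Borealis} = 146/3 + (1/6)p_{Alta}.
At p_{Alta} = 116: p_{Borealis} = 146/3 + (1/6)·116 = 68.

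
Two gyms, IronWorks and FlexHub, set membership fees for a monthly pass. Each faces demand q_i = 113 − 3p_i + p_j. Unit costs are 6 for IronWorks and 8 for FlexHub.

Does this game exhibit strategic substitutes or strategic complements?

IronWorks's profit: π = (p_{IronWorks} − 6)(113 − 3p_{IronWorks} + p_{FlexHub}).
∂π/∂p_{IronWorks} = 131 − 6p_{IronWorks} + p_{FlexHub} = 0 ⇒ p_{IronWorks} = 131/6 + (1/6)p_{FlexHub}.
The best-response slope dp_{IronWorks}/dp_{FlexHub} = 1/6 > 0: the reaction function is upward-sloping, so the choices are strategic complements.

strategic complements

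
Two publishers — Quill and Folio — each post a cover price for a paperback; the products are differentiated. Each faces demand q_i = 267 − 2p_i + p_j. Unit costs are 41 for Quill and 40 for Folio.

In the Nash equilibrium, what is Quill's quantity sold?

150.4

Quill's profit: π = (p_{Quill} − 41)(267 − 2p_{Quill} + p_{Folio}).
∂π/∂p_{Quill} = 349 − 4p_{Quill} + p_{Folio} = 0 ⇒ p_{Quill} = 87.25 + 0.25p_{Folio}.
Similarly p_{Folio} = 86.75 + 0.25p_{Quill}.
Substituting the second reaction function into the first: p_{Quill} = 87.25 + 0.25(86.75 + 0.25p_{Quill}), which gives 0.9375p_{Quill} = 108.9375 ⇒ p_{Quill} = 116.2.
Then p_{Folio} = 86.75 + 0.25·116.2 = 115.8.
q_{Quill} = 267 − 2·116.2 + 115.8 = 150.4.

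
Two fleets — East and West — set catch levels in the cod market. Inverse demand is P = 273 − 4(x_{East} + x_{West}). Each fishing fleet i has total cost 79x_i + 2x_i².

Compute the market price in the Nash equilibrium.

176

Fishing fleet East's profit: π = x_{East}(273 − 4(x_{East} + x_{West})) − 79x_{East} − 2x_{East}².
∂π/∂x_{East} = 194 − 12x_{East} − 4x_{West} = 0, so x_{East} = 97/6 − (1/3)x_{West}.
The game is symmetric, so in equilibrium x_{West} = x_{East}: the reaction function gives (4/3)x_{East} = 97/6, hence x_{East} = 12.125.
Equilibrium price: P = 273 − 4·24.25 = 176.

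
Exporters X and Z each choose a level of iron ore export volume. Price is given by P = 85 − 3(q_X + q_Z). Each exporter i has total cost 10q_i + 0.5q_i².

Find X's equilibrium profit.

Exporter X's profit: π = q_X(85 − 3(q_X + q_Z)) − 10q_X − 0.5q_X².
∂π/∂q_X = 75 − 7q_X − 3q_Z = 0, so q_X = 75/7 − (3/7)q_Z.
By symmetry q_Z = q_X; substituting into the reaction function, (10/7)q_X = 75/7 and q_X = 7.5.
Price P = 85 − 3·15 = 40.
X's profit: (40 − 10)·7.5 − 0.5(7.5)² = 196.875.

196.875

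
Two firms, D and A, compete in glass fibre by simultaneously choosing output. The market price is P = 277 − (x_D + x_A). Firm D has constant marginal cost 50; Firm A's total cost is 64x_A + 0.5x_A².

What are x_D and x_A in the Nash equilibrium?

Firm D's profit: π = x_D(277 − (x_D + x_A)) − 50x_D.
∂π/∂x_D = 227 − 2x_D − x_A = 0, so x_D = 113.5 − 0.5x_A.
For A: ∂π/∂x_A = 213 − 3x_A − x_D = 0 ⇒ x_A = 71 − (1/3)x_D.
Solving the two reaction functions simultaneously: (1 − (−0.5)(−1/3))x_D = 113.5 − 0.5·71, so (5/6)x_D = 78 and x_D = 93.6.
Then x_A = 71 − (1/3)·93.6 = 39.8.

93.6, 39.8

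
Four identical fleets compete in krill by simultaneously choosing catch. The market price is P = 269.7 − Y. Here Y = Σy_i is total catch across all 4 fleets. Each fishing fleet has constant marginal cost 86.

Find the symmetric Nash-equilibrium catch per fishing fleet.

36.74

A representative fishing fleet's profit is π_i = y_i(269.7 − Y) − 86y_i, with Y = y_i + Σ_{j≠i} y_j.
First-order condition: 183.7 − 2y_i − Σ_{j≠i} y_j = 0.
With identical fishing fleets, set every y_j = y: then 183.7 − 2y − 3y = 0, i.e. y = 183.7/5 = 36.74.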